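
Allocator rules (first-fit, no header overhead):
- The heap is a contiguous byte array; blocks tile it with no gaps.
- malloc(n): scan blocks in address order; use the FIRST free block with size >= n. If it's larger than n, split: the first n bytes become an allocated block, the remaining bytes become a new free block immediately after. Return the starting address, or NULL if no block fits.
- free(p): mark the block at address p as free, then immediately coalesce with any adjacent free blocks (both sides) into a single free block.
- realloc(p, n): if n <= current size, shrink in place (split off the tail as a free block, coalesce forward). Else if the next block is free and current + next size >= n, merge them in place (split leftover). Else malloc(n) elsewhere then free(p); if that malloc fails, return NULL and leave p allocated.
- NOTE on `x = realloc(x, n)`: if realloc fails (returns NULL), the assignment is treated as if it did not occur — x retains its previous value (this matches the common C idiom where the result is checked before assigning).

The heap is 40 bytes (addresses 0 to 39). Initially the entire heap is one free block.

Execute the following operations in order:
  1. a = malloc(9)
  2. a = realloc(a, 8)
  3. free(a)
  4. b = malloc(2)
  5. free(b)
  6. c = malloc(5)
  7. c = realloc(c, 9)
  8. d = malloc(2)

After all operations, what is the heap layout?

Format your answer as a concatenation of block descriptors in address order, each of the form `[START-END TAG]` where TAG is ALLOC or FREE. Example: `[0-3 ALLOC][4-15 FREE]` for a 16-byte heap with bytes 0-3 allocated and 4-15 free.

Op 1: a = malloc(9) -> a = 0; heap: [0-8 ALLOC][9-39 FREE]
Op 2: a = realloc(a, 8) -> a = 0; heap: [0-7 ALLOC][8-39 FREE]
Op 3: free(a) -> (freed a); heap: [0-39 FREE]
Op 4: b = malloc(2) -> b = 0; heap: [0-1 ALLOC][2-39 FREE]
Op 5: free(b) -> (freed b); heap: [0-39 FREE]
Op 6: c = malloc(5) -> c = 0; heap: [0-4 ALLOC][5-39 FREE]
Op 7: c = realloc(c, 9) -> c = 0; heap: [0-8 ALLOC][9-39 FREE]
Op 8: d = malloc(2) -> d = 9; heap: [0-8 ALLOC][9-10 ALLOC][11-39 FREE]

Answer: [0-8 ALLOC][9-10 ALLOC][11-39 FREE]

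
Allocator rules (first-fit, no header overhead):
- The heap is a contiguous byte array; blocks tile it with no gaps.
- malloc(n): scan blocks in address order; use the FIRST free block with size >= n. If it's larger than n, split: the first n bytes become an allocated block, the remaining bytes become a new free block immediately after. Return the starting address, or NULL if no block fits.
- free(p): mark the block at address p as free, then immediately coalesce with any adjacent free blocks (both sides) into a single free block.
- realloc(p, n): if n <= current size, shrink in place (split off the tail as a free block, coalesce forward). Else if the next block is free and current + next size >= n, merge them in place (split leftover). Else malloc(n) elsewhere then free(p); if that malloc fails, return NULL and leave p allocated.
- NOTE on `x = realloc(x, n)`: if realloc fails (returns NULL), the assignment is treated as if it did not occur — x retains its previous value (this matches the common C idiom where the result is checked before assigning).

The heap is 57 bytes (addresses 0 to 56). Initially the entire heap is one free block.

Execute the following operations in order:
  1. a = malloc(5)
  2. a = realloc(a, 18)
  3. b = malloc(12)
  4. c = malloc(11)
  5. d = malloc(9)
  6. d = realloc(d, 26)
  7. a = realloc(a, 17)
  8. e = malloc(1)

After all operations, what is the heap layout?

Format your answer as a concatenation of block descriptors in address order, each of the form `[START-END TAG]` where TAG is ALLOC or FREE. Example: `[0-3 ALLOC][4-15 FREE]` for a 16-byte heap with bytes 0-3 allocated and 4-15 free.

Op 1: a = malloc(5) -> a = 0; heap: [0-4 ALLOC][5-56 FREE]
Op 2: a = realloc(a, 18) -> a = 0; heap: [0-17 ALLOC][18-56 FREE]
Op 3: b = malloc(12) -> b = 18; heap: [0-17 ALLOC][18-29 ALLOC][30-56 FREE]
Op 4: c = malloc(11) -> c = 30; heap: [0-17 ALLOC][18-29 ALLOC][30-40 ALLOC][41-56 FREE]
Op 5: d = malloc(9) -> d = 41; heap: [0-17 ALLOC][18-29 ALLOC][30-40 ALLOC][41-49 ALLOC][50-56 FREE]
Op 6: d = realloc(d, 26) -> NULL (d unchanged); heap: [0-17 ALLOC][18-29 ALLOC][30-40 ALLOC][41-49 ALLOC][50-56 FREE]
Op 7: a = realloc(a, 17) -> a = 0; heap: [0-16 ALLOC][17-17 FREE][18-29 ALLOC][30-40 ALLOC][41-49 ALLOC][50-56 FREE]
Op 8: e = malloc(1) -> e = 17; heap: [0-16 ALLOC][17-17 ALLOC][18-29 ALLOC][30-40 ALLOC][41-49 ALLOC][50-56 FREE]

Answer: [0-16 ALLOC][17-17 ALLOC][18-29 ALLOC][30-40 ALLOC][41-49 ALLOC][50-56 FREE]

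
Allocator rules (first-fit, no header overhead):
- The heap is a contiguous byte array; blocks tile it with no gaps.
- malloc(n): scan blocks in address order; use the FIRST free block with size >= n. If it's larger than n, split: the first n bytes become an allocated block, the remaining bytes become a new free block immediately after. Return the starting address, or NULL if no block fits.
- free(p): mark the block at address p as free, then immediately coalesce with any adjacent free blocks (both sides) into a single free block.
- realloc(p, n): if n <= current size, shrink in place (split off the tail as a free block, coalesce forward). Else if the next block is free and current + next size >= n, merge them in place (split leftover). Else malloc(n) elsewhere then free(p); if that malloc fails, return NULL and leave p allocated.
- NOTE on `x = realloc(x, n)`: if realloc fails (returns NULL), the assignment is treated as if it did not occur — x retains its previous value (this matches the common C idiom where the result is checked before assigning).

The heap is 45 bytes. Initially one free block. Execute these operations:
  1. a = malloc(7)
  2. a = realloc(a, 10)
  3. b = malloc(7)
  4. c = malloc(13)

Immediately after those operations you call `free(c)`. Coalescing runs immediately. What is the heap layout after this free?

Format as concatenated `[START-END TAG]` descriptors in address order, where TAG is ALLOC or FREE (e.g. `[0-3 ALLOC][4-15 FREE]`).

Answer: [0-9 ALLOC][10-16 ALLOC][17-44 FREE]

Derivation:
Op 1: a = malloc(7) -> a = 0; heap: [0-6 ALLOC][7-44 FREE]
Op 2: a = realloc(a, 10) -> a = 0; heap: [0-9 ALLOC][10-44 FREE]
Op 3: b = malloc(7) -> b = 10; heap: [0-9 ALLOC][10-16 ALLOC][17-44 FREE]
Op 4: c = malloc(13) -> c = 17; heap: [0-9 ALLOC][10-16 ALLOC][17-29 ALLOC][30-44 FREE]
free(c): c = 17 -> block [17-29 ALLOC]; mark free, coalesce with adjacent free neighbors -> [0-9 ALLOC][10-16 ALLOC][17-44 FREE]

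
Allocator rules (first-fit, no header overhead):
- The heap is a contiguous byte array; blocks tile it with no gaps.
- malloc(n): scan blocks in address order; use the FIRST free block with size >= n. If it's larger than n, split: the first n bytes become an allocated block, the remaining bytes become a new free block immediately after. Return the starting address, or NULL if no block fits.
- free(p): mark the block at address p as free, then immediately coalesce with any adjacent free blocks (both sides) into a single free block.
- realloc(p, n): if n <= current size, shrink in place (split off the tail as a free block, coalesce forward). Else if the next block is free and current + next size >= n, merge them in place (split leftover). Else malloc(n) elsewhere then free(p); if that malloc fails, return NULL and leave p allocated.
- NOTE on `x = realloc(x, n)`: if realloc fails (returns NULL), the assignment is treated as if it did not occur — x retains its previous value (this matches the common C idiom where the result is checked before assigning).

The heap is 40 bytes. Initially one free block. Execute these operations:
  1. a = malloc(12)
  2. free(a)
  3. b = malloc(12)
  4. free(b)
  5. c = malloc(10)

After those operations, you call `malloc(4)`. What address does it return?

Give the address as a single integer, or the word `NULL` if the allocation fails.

Op 1: a = malloc(12) -> a = 0; heap: [0-11 ALLOC][12-39 FREE]
Op 2: free(a) -> (freed a); heap: [0-39 FREE]
Op 3: b = malloc(12) -> b = 0; heap: [0-11 ALLOC][12-39 FREE]
Op 4: free(b) -> (freed b); heap: [0-39 FREE]
Op 5: c = malloc(10) -> c = 0; heap: [0-9 ALLOC][10-39 FREE]
malloc(4): first-fit scan over [0-9 ALLOC][10-39 FREE] -> 10

Answer: 10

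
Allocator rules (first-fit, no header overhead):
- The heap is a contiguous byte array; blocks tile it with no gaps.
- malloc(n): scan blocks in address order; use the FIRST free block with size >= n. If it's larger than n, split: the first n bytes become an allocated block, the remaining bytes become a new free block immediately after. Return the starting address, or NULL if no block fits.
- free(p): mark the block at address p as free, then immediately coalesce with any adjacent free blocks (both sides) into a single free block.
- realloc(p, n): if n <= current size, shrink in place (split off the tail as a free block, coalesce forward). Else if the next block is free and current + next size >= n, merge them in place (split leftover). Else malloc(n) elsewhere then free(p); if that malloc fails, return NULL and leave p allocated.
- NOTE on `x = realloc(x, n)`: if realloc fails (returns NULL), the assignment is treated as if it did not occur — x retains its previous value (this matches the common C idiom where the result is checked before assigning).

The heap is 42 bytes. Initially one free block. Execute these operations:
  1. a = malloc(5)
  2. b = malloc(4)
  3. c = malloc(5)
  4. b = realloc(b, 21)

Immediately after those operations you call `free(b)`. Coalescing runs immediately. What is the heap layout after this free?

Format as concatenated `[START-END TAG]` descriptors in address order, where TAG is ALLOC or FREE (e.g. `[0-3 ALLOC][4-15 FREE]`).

Answer: [0-4 ALLOC][5-8 FREE][9-13 ALLOC][14-41 FREE]

Derivation:
Op 1: a = malloc(5) -> a = 0; heap: [0-4 ALLOC][5-41 FREE]
Op 2: b = malloc(4) -> b = 5; heap: [0-4 ALLOC][5-8 ALLOC][9-41 FREE]
Op 3: c = malloc(5) -> c = 9; heap: [0-4 ALLOC][5-8 ALLOC][9-13 ALLOC][14-41 FREE]
Op 4: b = realloc(b, 21) -> b = 14; heap: [0-4 ALLOC][5-8 FREE][9-13 ALLOC][14-34 ALLOC][35-41 FREE]
free(b): b = 14 -> block [14-34 ALLOC]; mark free, coalesce with adjacent free neighbors -> [0-4 ALLOC][5-8 FREE][9-13 ALLOC][14-41 FREE]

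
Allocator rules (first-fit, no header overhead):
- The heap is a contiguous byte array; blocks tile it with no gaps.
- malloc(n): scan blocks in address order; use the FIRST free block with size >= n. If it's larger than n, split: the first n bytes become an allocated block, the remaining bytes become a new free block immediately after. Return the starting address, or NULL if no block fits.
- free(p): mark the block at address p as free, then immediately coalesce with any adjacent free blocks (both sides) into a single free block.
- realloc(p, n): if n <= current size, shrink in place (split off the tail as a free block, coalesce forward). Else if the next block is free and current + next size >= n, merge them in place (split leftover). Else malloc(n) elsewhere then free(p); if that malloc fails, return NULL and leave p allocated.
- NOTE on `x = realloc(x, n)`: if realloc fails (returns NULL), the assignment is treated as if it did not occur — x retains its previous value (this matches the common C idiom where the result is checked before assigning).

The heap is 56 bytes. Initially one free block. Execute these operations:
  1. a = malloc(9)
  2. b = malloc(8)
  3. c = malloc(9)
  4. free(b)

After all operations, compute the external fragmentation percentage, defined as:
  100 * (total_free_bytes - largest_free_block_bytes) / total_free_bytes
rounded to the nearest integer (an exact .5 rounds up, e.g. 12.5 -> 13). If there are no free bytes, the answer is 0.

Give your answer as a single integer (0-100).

Op 1: a = malloc(9) -> a = 0; heap: [0-8 ALLOC][9-55 FREE]
Op 2: b = malloc(8) -> b = 9; heap: [0-8 ALLOC][9-16 ALLOC][17-55 FREE]
Op 3: c = malloc(9) -> c = 17; heap: [0-8 ALLOC][9-16 ALLOC][17-25 ALLOC][26-55 FREE]
Op 4: free(b) -> (freed b); heap: [0-8 ALLOC][9-16 FREE][17-25 ALLOC][26-55 FREE]
Free blocks: [8 30] total_free=38 largest=30 -> 100*(38-30)/38 = 800/38 ≈ 21.053 -> rounds to 21

Answer: 21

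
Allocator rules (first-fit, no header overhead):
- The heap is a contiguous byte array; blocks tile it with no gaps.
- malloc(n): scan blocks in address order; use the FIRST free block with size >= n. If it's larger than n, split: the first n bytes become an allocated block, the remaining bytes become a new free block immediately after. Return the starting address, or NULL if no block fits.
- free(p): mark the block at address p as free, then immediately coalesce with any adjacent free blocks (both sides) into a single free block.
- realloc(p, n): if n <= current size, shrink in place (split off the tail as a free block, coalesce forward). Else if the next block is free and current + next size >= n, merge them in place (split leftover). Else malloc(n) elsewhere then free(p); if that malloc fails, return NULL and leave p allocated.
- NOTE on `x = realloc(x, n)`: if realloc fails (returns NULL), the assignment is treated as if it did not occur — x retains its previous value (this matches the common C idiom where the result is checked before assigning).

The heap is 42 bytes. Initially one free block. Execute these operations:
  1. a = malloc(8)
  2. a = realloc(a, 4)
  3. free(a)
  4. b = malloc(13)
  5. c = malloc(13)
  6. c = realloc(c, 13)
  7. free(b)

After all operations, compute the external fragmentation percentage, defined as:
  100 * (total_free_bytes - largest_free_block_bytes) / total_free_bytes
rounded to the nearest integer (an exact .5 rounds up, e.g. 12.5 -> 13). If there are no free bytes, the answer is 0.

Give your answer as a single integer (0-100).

Op 1: a = malloc(8) -> a = 0; heap: [0-7 ALLOC][8-41 FREE]
Op 2: a = realloc(a, 4) -> a = 0; heap: [0-3 ALLOC][4-41 FREE]
Op 3: free(a) -> (freed a); heap: [0-41 FREE]
Op 4: b = malloc(13) -> b = 0; heap: [0-12 ALLOC][13-41 FREE]
Op 5: c = malloc(13) -> c = 13; heap: [0-12 ALLOC][13-25 ALLOC][26-41 FREE]
Op 6: c = realloc(c, 13) -> c = 13; heap: [0-12 ALLOC][13-25 ALLOC][26-41 FREE]
Op 7: free(b) -> (freed b); heap: [0-12 FREE][13-25 ALLOC][26-41 FREE]
Free blocks: [13 16] total_free=29 largest=16 -> 100*(29-16)/29 = 1300/29 ≈ 44.828 -> rounds to 45

Answer: 45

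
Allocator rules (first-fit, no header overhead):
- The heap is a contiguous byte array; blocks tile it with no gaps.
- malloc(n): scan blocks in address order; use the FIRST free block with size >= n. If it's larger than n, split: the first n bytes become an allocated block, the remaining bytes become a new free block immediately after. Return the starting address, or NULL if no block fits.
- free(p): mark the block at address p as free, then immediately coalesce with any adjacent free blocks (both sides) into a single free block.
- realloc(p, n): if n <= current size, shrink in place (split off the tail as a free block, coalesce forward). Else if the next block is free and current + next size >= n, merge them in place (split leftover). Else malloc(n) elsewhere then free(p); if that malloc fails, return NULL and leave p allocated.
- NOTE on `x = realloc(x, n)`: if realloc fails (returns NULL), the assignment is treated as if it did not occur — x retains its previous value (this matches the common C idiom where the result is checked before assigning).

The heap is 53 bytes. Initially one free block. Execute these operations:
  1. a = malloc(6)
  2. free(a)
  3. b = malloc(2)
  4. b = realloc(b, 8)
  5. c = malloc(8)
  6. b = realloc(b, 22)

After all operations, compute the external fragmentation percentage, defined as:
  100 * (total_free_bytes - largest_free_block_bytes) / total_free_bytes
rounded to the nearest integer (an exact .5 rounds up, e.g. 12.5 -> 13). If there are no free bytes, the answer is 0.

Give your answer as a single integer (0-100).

Answer: 35

Derivation:
Op 1: a = malloc(6) -> a = 0; heap: [0-5 ALLOC][6-52 FREE]
Op 2: free(a) -> (freed a); heap: [0-52 FREE]
Op 3: b = malloc(2) -> b = 0; heap: [0-1 ALLOC][2-52 FREE]
Op 4: b = realloc(b, 8) -> b = 0; heap: [0-7 ALLOC][8-52 FREE]
Op 5: c = malloc(8) -> c = 8; heap: [0-7 ALLOC][8-15 ALLOC][16-52 FREE]
Op 6: b = realloc(b, 22) -> b = 16; heap: [0-7 FREE][8-15 ALLOC][16-37 ALLOC][38-52 FREE]
Free blocks: [8 15] total_free=23 largest=15 -> 100*(23-15)/23 = 800/23 ≈ 34.783 -> rounds to 35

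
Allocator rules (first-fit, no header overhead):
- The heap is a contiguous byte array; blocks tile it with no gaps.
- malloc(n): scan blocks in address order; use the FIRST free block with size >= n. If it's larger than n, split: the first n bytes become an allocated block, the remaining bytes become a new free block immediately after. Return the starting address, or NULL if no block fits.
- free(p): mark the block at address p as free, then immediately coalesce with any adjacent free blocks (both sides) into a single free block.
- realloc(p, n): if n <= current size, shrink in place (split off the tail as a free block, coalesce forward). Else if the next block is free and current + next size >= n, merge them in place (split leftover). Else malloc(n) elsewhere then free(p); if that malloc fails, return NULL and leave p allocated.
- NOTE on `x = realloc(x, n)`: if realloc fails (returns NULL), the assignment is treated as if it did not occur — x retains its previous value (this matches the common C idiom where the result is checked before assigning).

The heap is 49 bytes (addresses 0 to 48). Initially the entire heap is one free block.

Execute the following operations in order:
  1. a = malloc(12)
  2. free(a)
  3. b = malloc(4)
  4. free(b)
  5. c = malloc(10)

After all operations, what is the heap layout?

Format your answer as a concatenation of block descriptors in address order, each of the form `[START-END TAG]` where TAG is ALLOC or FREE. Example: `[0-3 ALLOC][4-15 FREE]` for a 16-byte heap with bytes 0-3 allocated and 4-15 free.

Answer: [0-9 ALLOC][10-48 FREE]

Derivation:
Op 1: a = malloc(12) -> a = 0; heap: [0-11 ALLOC][12-48 FREE]
Op 2: free(a) -> (freed a); heap: [0-48 FREE]
Op 3: b = malloc(4) -> b = 0; heap: [0-3 ALLOC][4-48 FREE]
Op 4: free(b) -> (freed b); heap: [0-48 FREE]
Op 5: c = malloc(10) -> c = 0; heap: [0-9 ALLOC][10-48 FREE]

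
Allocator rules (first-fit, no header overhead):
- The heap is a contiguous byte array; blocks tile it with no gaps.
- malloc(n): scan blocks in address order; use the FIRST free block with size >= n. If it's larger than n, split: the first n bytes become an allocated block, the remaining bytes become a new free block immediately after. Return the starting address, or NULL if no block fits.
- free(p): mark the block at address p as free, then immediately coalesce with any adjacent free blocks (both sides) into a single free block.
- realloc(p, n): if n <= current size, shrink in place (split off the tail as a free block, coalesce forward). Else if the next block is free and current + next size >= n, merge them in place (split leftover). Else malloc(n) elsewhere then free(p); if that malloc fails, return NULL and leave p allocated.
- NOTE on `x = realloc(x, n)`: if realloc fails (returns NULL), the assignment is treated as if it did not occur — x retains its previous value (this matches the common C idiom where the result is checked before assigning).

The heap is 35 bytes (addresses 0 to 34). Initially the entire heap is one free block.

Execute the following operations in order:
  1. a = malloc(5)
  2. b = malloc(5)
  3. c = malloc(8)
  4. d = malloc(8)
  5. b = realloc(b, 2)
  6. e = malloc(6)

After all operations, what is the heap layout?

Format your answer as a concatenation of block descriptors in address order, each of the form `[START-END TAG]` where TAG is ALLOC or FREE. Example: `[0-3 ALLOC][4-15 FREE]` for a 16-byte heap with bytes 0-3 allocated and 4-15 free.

Op 1: a = malloc(5) -> a = 0; heap: [0-4 ALLOC][5-34 FREE]
Op 2: b = malloc(5) -> b = 5; heap: [0-4 ALLOC][5-9 ALLOC][10-34 FREE]
Op 3: c = malloc(8) -> c = 10; heap: [0-4 ALLOC][5-9 ALLOC][10-17 ALLOC][18-34 FREE]
Op 4: d = malloc(8) -> d = 18; heap: [0-4 ALLOC][5-9 ALLOC][10-17 ALLOC][18-25 ALLOC][26-34 FREE]
Op 5: b = realloc(b, 2) -> b = 5; heap: [0-4 ALLOC][5-6 ALLOC][7-9 FREE][10-17 ALLOC][18-25 ALLOC][26-34 FREE]
Op 6: e = malloc(6) -> e = 26; heap: [0-4 ALLOC][5-6 ALLOC][7-9 FREE][10-17 ALLOC][18-25 ALLOC][26-31 ALLOC][32-34 FREE]

Answer: [0-4 ALLOC][5-6 ALLOC][7-9 FREE][10-17 ALLOC][18-25 ALLOC][26-31 ALLOC][32-34 FREE]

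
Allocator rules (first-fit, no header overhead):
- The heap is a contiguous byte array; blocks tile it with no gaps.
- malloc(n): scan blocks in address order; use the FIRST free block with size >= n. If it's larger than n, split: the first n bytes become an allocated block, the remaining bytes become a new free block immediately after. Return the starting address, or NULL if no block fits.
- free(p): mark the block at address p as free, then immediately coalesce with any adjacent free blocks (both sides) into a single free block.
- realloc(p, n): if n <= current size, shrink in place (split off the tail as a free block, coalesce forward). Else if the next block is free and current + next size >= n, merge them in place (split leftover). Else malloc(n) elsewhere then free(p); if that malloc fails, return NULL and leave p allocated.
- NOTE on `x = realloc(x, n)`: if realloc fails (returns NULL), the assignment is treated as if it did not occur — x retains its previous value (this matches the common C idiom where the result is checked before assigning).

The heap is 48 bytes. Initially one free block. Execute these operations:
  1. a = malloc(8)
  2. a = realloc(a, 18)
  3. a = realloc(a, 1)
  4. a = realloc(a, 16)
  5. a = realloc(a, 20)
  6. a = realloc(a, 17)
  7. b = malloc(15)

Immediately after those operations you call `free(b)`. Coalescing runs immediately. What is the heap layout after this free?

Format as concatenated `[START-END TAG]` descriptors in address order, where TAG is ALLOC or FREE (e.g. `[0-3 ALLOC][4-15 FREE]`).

Answer: [0-16 ALLOC][17-47 FREE]

Derivation:
Op 1: a = malloc(8) -> a = 0; heap: [0-7 ALLOC][8-47 FREE]
Op 2: a = realloc(a, 18) -> a = 0; heap: [0-17 ALLOC][18-47 FREE]
Op 3: a = realloc(a, 1) -> a = 0; heap: [0-0 ALLOC][1-47 FREE]
Op 4: a = realloc(a, 16) -> a = 0; heap: [0-15 ALLOC][16-47 FREE]
Op 5: a = realloc(a, 20) -> a = 0; heap: [0-19 ALLOC][20-47 FREE]
Op 6: a = realloc(a, 17) -> a = 0; heap: [0-16 ALLOC][17-47 FREE]
Op 7: b = malloc(15) -> b = 17; heap: [0-16 ALLOC][17-31 ALLOC][32-47 FREE]
free(b): b = 17 -> block [17-31 ALLOC]; mark free, coalesce with adjacent free neighbors -> [0-16 ALLOC][17-47 FREE]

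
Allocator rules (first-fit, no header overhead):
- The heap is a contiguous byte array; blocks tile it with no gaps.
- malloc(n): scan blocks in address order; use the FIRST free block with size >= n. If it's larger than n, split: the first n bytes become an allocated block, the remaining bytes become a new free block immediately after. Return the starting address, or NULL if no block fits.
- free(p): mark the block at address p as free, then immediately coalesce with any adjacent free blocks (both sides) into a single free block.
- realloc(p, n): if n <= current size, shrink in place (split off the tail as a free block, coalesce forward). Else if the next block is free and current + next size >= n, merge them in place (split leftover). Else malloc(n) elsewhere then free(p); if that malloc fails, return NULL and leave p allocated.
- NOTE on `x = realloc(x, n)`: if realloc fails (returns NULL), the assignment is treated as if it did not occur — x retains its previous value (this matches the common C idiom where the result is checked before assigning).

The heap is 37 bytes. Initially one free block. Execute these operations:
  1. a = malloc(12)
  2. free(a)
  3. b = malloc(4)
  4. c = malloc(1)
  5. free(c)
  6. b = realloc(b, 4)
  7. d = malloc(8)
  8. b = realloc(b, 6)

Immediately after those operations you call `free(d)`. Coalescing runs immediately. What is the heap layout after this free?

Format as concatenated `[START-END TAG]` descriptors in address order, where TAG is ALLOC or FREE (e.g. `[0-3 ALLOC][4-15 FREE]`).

Op 1: a = malloc(12) -> a = 0; heap: [0-11 ALLOC][12-36 FREE]
Op 2: free(a) -> (freed a); heap: [0-36 FREE]
Op 3: b = malloc(4) -> b = 0; heap: [0-3 ALLOC][4-36 FREE]
Op 4: c = malloc(1) -> c = 4; heap: [0-3 ALLOC][4-4 ALLOC][5-36 FREE]
Op 5: free(c) -> (freed c); heap: [0-3 ALLOC][4-36 FREE]
Op 6: b = realloc(b, 4) -> b = 0; heap: [0-3 ALLOC][4-36 FREE]
Op 7: d = malloc(8) -> d = 4; heap: [0-3 ALLOC][4-11 ALLOC][12-36 FREE]
Op 8: b = realloc(b, 6) -> b = 12; heap: [0-3 FREE][4-11 ALLOC][12-17 ALLOC][18-36 FREE]
free(d): d = 4 -> block [4-11 ALLOC]; mark free, coalesce with adjacent free neighbors -> [0-11 FREE][12-17 ALLOC][18-36 FREE]

Answer: [0-11 FREE][12-17 ALLOC][18-36 FREE]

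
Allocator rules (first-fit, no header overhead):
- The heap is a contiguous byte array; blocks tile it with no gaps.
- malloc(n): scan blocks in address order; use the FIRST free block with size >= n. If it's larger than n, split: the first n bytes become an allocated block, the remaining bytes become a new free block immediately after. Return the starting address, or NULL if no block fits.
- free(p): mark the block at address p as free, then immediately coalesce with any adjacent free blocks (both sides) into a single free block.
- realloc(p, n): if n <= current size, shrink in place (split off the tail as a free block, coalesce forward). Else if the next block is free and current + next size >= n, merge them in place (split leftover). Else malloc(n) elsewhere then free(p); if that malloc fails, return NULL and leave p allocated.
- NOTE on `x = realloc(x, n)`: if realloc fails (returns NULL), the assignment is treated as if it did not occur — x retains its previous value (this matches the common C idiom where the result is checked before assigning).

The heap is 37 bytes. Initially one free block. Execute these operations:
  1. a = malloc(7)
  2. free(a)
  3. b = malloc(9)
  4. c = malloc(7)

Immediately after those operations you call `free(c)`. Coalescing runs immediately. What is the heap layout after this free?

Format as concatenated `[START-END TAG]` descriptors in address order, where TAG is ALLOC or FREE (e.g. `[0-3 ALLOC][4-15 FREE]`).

Answer: [0-8 ALLOC][9-36 FREE]

Derivation:
Op 1: a = malloc(7) -> a = 0; heap: [0-6 ALLOC][7-36 FREE]
Op 2: free(a) -> (freed a); heap: [0-36 FREE]
Op 3: b = malloc(9) -> b = 0; heap: [0-8 ALLOC][9-36 FREE]
Op 4: c = malloc(7) -> c = 9; heap: [0-8 ALLOC][9-15 ALLOC][16-36 FREE]
free(c): c = 9 -> block [9-15 ALLOC]; mark free, coalesce with adjacent free neighbors -> [0-8 ALLOC][9-36 FREE]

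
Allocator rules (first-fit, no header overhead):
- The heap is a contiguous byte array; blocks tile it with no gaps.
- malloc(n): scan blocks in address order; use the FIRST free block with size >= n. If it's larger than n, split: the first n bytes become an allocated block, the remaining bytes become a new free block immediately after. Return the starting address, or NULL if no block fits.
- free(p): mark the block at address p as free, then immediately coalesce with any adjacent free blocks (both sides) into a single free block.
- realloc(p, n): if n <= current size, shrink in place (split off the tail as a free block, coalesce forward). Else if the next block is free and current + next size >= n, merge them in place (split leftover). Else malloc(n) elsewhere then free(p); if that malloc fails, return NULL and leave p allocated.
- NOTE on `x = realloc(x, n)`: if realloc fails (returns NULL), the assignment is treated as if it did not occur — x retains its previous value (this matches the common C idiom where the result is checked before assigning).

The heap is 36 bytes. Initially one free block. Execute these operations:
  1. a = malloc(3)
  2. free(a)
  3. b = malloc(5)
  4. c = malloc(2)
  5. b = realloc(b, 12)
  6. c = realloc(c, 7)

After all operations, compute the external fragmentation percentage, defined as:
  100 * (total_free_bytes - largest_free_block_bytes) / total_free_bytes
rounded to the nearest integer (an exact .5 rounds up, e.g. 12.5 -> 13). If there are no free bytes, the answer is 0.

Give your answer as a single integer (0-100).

Op 1: a = malloc(3) -> a = 0; heap: [0-2 ALLOC][3-35 FREE]
Op 2: free(a) -> (freed a); heap: [0-35 FREE]
Op 3: b = malloc(5) -> b = 0; heap: [0-4 ALLOC][5-35 FREE]
Op 4: c = malloc(2) -> c = 5; heap: [0-4 ALLOC][5-6 ALLOC][7-35 FREE]
Op 5: b = realloc(b, 12) -> b = 7; heap: [0-4 FREE][5-6 ALLOC][7-18 ALLOC][19-35 FREE]
Op 6: c = realloc(c, 7) -> c = 19; heap: [0-6 FREE][7-18 ALLOC][19-25 ALLOC][26-35 FREE]
Free blocks: [7 10] total_free=17 largest=10 -> 100*(17-10)/17 = 700/17 ≈ 41.176 -> rounds to 41

Answer: 41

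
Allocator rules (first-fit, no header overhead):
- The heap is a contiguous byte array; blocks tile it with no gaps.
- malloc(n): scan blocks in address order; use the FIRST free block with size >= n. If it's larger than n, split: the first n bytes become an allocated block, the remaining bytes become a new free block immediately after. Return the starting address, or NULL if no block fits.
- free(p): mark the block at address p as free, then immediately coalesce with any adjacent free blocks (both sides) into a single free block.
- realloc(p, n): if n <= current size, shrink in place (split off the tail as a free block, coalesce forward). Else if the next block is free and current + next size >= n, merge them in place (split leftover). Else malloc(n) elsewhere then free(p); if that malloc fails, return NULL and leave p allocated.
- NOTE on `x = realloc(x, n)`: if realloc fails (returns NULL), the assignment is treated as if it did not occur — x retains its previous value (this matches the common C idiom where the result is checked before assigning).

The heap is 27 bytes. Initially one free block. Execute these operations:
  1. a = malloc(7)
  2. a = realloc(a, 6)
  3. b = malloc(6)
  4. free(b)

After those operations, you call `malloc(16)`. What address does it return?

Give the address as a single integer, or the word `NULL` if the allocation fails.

Answer: 6

Derivation:
Op 1: a = malloc(7) -> a = 0; heap: [0-6 ALLOC][7-26 FREE]
Op 2: a = realloc(a, 6) -> a = 0; heap: [0-5 ALLOC][6-26 FREE]
Op 3: b = malloc(6) -> b = 6; heap: [0-5 ALLOC][6-11 ALLOC][12-26 FREE]
Op 4: free(b) -> (freed b); heap: [0-5 ALLOC][6-26 FREE]
malloc(16): first-fit scan over [0-5 ALLOC][6-26 FREE] -> 6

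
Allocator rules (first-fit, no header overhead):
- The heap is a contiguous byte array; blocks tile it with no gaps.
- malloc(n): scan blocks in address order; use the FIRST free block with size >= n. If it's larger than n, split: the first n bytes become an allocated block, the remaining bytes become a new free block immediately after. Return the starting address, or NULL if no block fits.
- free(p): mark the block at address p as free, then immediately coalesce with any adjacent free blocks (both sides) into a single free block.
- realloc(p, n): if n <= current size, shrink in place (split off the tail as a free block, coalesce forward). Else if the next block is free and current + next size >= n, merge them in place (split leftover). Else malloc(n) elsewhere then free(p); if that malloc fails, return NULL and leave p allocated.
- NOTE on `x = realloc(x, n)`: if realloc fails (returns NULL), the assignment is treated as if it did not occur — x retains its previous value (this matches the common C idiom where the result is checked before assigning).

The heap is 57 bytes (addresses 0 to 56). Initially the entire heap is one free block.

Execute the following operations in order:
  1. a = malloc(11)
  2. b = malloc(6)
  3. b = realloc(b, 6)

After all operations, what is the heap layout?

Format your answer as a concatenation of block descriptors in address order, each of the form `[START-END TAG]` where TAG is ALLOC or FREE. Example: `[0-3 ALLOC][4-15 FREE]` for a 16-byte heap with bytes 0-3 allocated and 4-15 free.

Answer: [0-10 ALLOC][11-16 ALLOC][17-56 FREE]

Derivation:
Op 1: a = malloc(11) -> a = 0; heap: [0-10 ALLOC][11-56 FREE]
Op 2: b = malloc(6) -> b = 11; heap: [0-10 ALLOC][11-16 ALLOC][17-56 FREE]
Op 3: b = realloc(b, 6) -> b = 11; heap: [0-10 ALLOC][11-16 ALLOC][17-56 FREE]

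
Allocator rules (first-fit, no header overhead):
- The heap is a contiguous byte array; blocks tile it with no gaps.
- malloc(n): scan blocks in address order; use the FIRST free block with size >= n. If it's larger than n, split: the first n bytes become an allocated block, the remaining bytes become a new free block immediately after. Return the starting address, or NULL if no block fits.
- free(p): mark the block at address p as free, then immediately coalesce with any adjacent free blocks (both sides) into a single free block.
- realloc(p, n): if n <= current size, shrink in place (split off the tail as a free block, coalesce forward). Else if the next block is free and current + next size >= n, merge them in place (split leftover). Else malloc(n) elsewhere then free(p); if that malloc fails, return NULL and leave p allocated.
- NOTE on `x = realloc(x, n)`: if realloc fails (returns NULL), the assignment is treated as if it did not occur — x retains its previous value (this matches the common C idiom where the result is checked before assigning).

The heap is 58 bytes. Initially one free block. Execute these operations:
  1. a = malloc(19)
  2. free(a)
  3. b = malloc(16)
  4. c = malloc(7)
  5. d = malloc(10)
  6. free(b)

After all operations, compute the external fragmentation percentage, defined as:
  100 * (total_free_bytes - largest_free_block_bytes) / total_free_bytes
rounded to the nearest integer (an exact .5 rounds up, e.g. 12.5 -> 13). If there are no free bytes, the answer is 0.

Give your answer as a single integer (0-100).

Op 1: a = malloc(19) -> a = 0; heap: [0-18 ALLOC][19-57 FREE]
Op 2: free(a) -> (freed a); heap: [0-57 FREE]
Op 3: b = malloc(16) -> b = 0; heap: [0-15 ALLOC][16-57 FREE]
Op 4: c = malloc(7) -> c = 16; heap: [0-15 ALLOC][16-22 ALLOC][23-57 FREE]
Op 5: d = malloc(10) -> d = 23; heap: [0-15 ALLOC][16-22 ALLOC][23-32 ALLOC][33-57 FREE]
Op 6: free(b) -> (freed b); heap: [0-15 FREE][16-22 ALLOC][23-32 ALLOC][33-57 FREE]
Free blocks: [16 25] total_free=41 largest=25 -> 100*(41-25)/41 = 1600/41 ≈ 39.024 -> rounds to 39

Answer: 39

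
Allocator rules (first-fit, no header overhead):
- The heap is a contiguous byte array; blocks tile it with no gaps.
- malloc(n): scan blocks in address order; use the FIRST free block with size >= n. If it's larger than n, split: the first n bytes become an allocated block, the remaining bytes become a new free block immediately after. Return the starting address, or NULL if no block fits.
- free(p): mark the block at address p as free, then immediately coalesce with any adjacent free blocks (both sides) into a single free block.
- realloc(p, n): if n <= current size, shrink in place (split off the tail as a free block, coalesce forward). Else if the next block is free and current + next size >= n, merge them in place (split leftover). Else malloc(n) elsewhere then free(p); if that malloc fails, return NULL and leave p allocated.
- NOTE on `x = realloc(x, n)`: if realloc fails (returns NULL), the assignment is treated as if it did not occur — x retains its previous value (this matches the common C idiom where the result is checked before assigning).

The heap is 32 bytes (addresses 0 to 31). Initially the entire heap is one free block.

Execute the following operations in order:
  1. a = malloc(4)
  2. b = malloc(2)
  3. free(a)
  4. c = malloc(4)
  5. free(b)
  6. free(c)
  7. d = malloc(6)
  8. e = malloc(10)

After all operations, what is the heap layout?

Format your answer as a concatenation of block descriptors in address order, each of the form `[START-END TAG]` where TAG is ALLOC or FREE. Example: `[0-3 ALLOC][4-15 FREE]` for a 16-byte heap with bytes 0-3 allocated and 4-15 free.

Answer: [0-5 ALLOC][6-15 ALLOC][16-31 FREE]

Derivation:
Op 1: a = malloc(4) -> a = 0; heap: [0-3 ALLOC][4-31 FREE]
Op 2: b = malloc(2) -> b = 4; heap: [0-3 ALLOC][4-5 ALLOC][6-31 FREE]
Op 3: free(a) -> (freed a); heap: [0-3 FREE][4-5 ALLOC][6-31 FREE]
Op 4: c = malloc(4) -> c = 0; heap: [0-3 ALLOC][4-5 ALLOC][6-31 FREE]
Op 5: free(b) -> (freed b); heap: [0-3 ALLOC][4-31 FREE]
Op 6: free(c) -> (freed c); heap: [0-31 FREE]
Op 7: d = malloc(6) -> d = 0; heap: [0-5 ALLOC][6-31 FREE]
Op 8: e = malloc(10) -> e = 6; heap: [0-5 ALLOC][6-15 ALLOC][16-31 FREE]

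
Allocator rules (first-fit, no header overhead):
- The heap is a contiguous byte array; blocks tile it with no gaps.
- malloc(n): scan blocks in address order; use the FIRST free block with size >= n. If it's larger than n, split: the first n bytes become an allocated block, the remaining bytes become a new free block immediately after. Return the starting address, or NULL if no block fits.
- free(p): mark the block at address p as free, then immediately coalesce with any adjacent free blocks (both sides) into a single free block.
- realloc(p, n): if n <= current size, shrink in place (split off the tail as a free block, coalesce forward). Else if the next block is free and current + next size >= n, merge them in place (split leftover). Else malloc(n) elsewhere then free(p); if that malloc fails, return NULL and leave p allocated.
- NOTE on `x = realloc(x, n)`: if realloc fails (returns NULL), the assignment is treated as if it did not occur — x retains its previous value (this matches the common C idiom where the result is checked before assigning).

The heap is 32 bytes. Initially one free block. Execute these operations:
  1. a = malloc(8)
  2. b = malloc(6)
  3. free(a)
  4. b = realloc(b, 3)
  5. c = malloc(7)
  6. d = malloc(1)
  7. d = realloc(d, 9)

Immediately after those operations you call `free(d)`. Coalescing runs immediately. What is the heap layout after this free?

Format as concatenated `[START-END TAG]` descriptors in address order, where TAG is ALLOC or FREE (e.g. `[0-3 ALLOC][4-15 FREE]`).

Op 1: a = malloc(8) -> a = 0; heap: [0-7 ALLOC][8-31 FREE]
Op 2: b = malloc(6) -> b = 8; heap: [0-7 ALLOC][8-13 ALLOC][14-31 FREE]
Op 3: free(a) -> (freed a); heap: [0-7 FREE][8-13 ALLOC][14-31 FREE]
Op 4: b = realloc(b, 3) -> b = 8; heap: [0-7 FREE][8-10 ALLOC][11-31 FREE]
Op 5: c = malloc(7) -> c = 0; heap: [0-6 ALLOC][7-7 FREE][8-10 ALLOC][11-31 FREE]
Op 6: d = malloc(1) -> d = 7; heap: [0-6 ALLOC][7-7 ALLOC][8-10 ALLOC][11-31 FREE]
Op 7: d = realloc(d, 9) -> d = 11; heap: [0-6 ALLOC][7-7 FREE][8-10 ALLOC][11-19 ALLOC][20-31 FREE]
free(d): d = 11 -> block [11-19 ALLOC]; mark free, coalesce with adjacent free neighbors -> [0-6 ALLOC][7-7 FREE][8-10 ALLOC][11-31 FREE]

Answer: [0-6 ALLOC][7-7 FREE][8-10 ALLOC][11-31 FREE]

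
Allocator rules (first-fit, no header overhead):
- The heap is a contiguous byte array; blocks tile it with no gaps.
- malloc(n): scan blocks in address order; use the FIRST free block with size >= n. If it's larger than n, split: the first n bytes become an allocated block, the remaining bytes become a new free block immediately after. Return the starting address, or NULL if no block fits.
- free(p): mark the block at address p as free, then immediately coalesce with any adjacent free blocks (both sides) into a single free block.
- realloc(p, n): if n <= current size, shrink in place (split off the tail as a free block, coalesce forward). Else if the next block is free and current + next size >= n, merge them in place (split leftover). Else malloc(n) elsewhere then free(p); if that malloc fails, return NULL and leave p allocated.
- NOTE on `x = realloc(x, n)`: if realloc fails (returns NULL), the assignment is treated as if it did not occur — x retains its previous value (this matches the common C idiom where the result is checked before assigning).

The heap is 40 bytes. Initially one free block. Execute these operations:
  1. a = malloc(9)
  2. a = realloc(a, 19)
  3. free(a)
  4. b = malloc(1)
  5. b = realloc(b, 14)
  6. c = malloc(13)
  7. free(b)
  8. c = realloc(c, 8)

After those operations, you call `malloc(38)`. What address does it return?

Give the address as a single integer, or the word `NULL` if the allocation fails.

Answer: NULL

Derivation:
Op 1: a = malloc(9) -> a = 0; heap: [0-8 ALLOC][9-39 FREE]
Op 2: a = realloc(a, 19) -> a = 0; heap: [0-18 ALLOC][19-39 FREE]
Op 3: free(a) -> (freed a); heap: [0-39 FREE]
Op 4: b = malloc(1) -> b = 0; heap: [0-0 ALLOC][1-39 FREE]
Op 5: b = realloc(b, 14) -> b = 0; heap: [0-13 ALLOC][14-39 FREE]
Op 6: c = malloc(13) -> c = 14; heap: [0-13 ALLOC][14-26 ALLOC][27-39 FREE]
Op 7: free(b) -> (freed b); heap: [0-13 FREE][14-26 ALLOC][27-39 FREE]
Op 8: c = realloc(c, 8) -> c = 14; heap: [0-13 FREE][14-21 ALLOC][22-39 FREE]
malloc(38): first-fit scan over [0-13 FREE][14-21 ALLOC][22-39 FREE] -> NULL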